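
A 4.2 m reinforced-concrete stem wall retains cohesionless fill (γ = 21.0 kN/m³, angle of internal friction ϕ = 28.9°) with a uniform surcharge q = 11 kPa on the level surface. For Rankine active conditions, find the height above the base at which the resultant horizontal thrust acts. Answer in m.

1.54 m

K_a = 0.3484.
Triangular part P₁ = ½K_aγH² = 64.52 at H/3 = 1.400 m; rectangular part P₂ = K_a q H = 16.09 at H/2 = 2.100 m.
ȳ = (P₁·1.400 + P₂·2.100)/(P₁+P₂) = 1.540 m.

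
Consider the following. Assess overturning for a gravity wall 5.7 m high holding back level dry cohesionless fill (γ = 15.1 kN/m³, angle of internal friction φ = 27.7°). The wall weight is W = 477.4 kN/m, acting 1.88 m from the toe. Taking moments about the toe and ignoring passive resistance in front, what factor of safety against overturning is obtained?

K_a = tan²(45° − 27.7°/2) = 0.3653.
P_a = ½K_aγH² = 0.5×0.3653×15.1×5.7² = 89.62 kN/m, acting at H/3 = 1.900 m above the base.
Overturning moment M_o = P_a × H/3 = 89.62 × 1.900 = 170.3.
Resisting moment M_r = W × 1.88 = 477.4 × 1.88 = 897.5.
FS_overturning = M_r/M_o = 897.5/170.3 = 5.271.

5.27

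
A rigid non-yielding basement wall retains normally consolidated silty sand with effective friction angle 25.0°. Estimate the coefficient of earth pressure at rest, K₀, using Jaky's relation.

K₀ = 1 − sin φ' = 1 − sin 25.0° = 0.5774.

0.577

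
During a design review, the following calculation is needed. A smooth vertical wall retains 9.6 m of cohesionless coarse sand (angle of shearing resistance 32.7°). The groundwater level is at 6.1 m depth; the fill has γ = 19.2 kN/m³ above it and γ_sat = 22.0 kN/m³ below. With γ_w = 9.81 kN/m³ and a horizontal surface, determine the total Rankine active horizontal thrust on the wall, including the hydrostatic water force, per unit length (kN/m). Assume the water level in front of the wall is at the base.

311 kN/m

K_a = tan²(45° − φ/2) = 0.2985.
γ' = 22.0 − 9.81 = 12.19 kN/m³. Depth below WT = 3.5 m.
σ'_h at WT = K_a γ d_w = 34.96 kPa; at base = 34.96 + K_a γ' × 3.5 = 47.70 kPa.
P₁ (0–6.1 m) = ½×34.96×6.1 = 106.6. P₂ (6.1–9.6 m) = ½(34.96+47.70)×3.5 = 144.6.
P_w = ½ γ_w h₂² = 0.5×9.81×3.5² = 60.09. Total = 106.6+144.6+60.09 = 311.4 kN/m.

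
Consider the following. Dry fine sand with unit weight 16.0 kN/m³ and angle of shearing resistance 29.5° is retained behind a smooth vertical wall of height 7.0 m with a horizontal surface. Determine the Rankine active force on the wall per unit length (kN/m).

K_a = tan²(45° − φ/2) = 0.3401.
P_a = ½ K_a γ H² = 0.5 × 0.3401 × 16.0 × 7.0² = 133.3 kN/m.

133 kN/m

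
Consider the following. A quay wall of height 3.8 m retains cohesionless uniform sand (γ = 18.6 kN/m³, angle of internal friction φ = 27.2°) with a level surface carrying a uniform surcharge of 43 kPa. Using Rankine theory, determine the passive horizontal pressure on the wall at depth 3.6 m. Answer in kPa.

K_p = (1 + sin φ)/(1 − sin φ) = 2.684.
σ_v = γz + q = 18.6 × 3.6 + 43 = 110.0 kPa.
σ_h = K_p σ_v = 2.684 × 110.0 = 295.1 kPa.

295 kPa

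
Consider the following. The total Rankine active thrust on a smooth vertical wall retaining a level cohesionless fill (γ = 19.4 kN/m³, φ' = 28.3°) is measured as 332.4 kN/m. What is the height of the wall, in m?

9.80 m

K_a = 0.3568. P_a = ½ K_a γ H² ⇒ H = √(2P_a/(K_a γ)).
H = √(2×332.4/(0.3568×19.4)) = 9.801 m.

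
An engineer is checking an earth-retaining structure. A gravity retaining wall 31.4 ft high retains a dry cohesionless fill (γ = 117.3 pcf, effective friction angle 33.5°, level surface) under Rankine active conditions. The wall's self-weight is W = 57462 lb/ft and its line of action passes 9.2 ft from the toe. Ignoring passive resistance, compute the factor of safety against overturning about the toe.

3.03

K_a = tan²(45° − 33.5°/2) = 0.2887.
P_a = ½K_aγH² = 0.5×0.2887×117.3×31.4² = 16700 lb/ft, acting at H/3 = 10.47 ft above the base.
Overturning moment M_o = P_a × H/3 = 16700 × 10.47 = 174700.
Resisting moment M_r = W × 9.2 = 57462 × 9.2 = 528700.
FS_overturning = M_r/M_o = 528700/174700 = 3.025.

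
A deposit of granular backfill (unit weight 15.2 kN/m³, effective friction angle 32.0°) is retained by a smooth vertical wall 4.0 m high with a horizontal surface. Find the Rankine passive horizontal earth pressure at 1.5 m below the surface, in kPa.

74.2 kPa

K_p = (1 + sin φ)/(1 − sin φ) = 3.255.
σ_h = K_p γ z = 3.255 × 15.2 × 1.5 = 74.20 kPa.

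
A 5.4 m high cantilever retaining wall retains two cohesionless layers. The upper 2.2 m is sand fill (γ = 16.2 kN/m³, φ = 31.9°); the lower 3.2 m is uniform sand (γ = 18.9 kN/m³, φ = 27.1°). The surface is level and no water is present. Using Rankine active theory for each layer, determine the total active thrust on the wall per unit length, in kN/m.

91.0 kN/m

K_a1 = tan²(45°−31.9°/2) = 0.3085; K_a2 = tan²(45°−27.1°/2) = 0.3741.
Layer 1: σ at base = K_a1 γ₁ h₁ = 11.00 kPa; P₁ = ½×11.00×2.2 = 12.10.
Layer 2: σ_v at top = γ₁h₁ = 35.64; σ_h top = K_a2×35.64 = 13.33; σ_h base = K_a2×(35.64+18.9×3.2) = 35.95.
P₂ = ½(13.33+35.95)×3.2 = 78.86. Total P_a = 12.10+78.86 = 90.95 kN/m.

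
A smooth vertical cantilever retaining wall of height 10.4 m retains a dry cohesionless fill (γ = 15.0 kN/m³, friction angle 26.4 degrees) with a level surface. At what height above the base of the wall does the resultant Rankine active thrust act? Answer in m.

3.47 m

K_a = 0.3844.
The pressure distribution is triangular, so the resultant acts at H/3 above the base = 10.4/3 = 3.467 m.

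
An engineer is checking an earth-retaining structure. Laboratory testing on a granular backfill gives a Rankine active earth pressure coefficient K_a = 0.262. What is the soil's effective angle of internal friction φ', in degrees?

K_a = tan²(45° − φ/2) ⇒ 45° − φ/2 = arctan(√0.262) = 27.11°.
φ = 2(45° − 27.11°) = 35.79°.

35.8°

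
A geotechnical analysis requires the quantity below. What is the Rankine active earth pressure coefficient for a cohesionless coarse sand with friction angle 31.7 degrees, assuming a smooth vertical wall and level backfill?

K_a = tan²(45° − φ/2) = tan²(29.15°) = 0.3111.

0.311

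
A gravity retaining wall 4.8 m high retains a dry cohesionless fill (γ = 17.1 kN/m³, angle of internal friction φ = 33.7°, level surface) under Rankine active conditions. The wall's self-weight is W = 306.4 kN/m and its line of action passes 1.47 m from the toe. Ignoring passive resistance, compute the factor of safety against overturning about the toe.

K_a = tan²(45° − 33.7°/2) = 0.2863.
P_a = ½K_aγH² = 0.5×0.2863×17.1×4.8² = 56.40 kN/m, acting at H/3 = 1.600 m above the base.
Overturning moment M_o = P_a × H/3 = 56.40 × 1.600 = 90.24.
Resisting moment M_r = W × 1.47 = 306.4 × 1.47 = 450.4.
FS_overturning = M_r/M_o = 450.4/90.24 = 4.991.

4.99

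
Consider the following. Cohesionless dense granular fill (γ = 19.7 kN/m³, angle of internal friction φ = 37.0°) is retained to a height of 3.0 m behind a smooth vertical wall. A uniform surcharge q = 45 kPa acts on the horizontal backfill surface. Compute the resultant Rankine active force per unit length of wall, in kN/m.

K_a = tan²(45° − φ/2) = 0.2486.
Soil triangle: ½ K_a γ H² = 0.5×0.2486×19.7×3.0² = 22.04 kN/m.
Surcharge rectangle: K_a q H = 0.2486×45×3.0 = 33.56 kN/m.
Total = 22.04 + 33.56 = 55.60 kN/m.

55.6 kN/m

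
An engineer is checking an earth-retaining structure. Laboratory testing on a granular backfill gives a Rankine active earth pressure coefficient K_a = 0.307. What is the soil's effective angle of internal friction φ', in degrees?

32.0°

K_a = tan²(45° − φ/2) ⇒ 45° − φ/2 = arctan(√0.307) = 28.99°.
φ = 2(45° − 28.99°) = 32.02°.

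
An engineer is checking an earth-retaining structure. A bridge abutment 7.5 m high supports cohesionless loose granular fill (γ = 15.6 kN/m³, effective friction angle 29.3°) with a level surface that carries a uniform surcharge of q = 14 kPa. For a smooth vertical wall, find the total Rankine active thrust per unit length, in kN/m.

K_a = tan²(45° − φ/2) = 0.3428.
Soil triangle: ½ K_a γ H² = 0.5×0.3428×15.6×7.5² = 150.4 kN/m.
Surcharge rectangle: K_a q H = 0.3428×14×7.5 = 36.00 kN/m.
Total = 150.4 + 36.00 = 186.4 kN/m.

186 kN/m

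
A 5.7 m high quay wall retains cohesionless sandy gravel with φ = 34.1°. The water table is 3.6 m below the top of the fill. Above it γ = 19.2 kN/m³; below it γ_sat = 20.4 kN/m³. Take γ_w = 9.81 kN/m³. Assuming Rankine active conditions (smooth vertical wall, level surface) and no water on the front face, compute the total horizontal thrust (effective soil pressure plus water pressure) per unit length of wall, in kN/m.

104 kN/m

K_a = tan²(45° − φ/2) = 0.2815.
γ' = 20.4 − 9.81 = 10.59 kN/m³. Depth below WT = 2.1 m.
σ'_h at WT = K_a γ d_w = 19.46 kPa; at base = 19.46 + K_a γ' × 2.1 = 25.72 kPa.
P₁ (0–3.6 m) = ½×19.46×3.6 = 35.03. P₂ (3.6–5.7 m) = ½(19.46+25.72)×2.1 = 47.44.
P_w = ½ γ_w h₂² = 0.5×9.81×2.1² = 21.63. Total = 35.03+47.44+21.63 = 104.1 kN/m.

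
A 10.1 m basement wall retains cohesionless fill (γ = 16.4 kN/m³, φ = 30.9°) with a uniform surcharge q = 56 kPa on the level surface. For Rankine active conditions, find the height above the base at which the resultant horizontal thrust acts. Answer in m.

K_a = 0.3214.
Triangular part P₁ = ½K_aγH² = 268.8 at H/3 = 3.367 m; rectangular part P₂ = K_a q H = 181.8 at H/2 = 5.050 m.
ȳ = (P₁·3.367 + P₂·5.050)/(P₁+P₂) = 4.046 m.

4.05 m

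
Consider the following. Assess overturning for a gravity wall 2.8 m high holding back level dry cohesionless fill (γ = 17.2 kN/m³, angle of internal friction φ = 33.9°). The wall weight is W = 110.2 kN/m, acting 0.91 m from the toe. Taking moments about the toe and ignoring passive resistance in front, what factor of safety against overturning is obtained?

K_a = tan²(45° − 33.9°/2) = 0.2839.
P_a = ½K_aγH² = 0.5×0.2839×17.2×2.8² = 19.14 kN/m, acting at H/3 = 0.9333 m above the base.
Overturning moment M_o = P_a × H/3 = 19.14 × 0.9333 = 17.87.
Resisting moment M_r = W × 0.91 = 110.2 × 0.91 = 100.3.
FS_overturning = M_r/M_o = 100.3/17.87 = 5.613.

5.61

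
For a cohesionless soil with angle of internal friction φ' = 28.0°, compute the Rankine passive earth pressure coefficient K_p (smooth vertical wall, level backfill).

K_p = (1 + sin φ)/(1 − sin φ) = tan²(45° + 28.0°/2) = 2.770.

2.77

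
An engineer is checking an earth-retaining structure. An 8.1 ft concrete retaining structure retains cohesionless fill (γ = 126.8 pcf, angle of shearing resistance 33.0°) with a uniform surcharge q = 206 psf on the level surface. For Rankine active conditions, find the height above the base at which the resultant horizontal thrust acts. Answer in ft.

K_a = 0.2948.
Triangular part P₁ = ½K_aγH² = 1226 at H/3 = 2.700 ft; rectangular part P₂ = K_a q H = 491.9 at H/2 = 4.050 ft.
ȳ = (P₁·2.700 + P₂·4.050)/(P₁+P₂) = 3.086 ft.

3.09 ft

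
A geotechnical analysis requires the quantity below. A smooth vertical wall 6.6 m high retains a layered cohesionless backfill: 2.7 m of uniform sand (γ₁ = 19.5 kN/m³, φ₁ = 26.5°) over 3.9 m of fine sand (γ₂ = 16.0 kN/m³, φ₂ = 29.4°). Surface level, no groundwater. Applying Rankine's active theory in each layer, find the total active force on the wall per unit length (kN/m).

139 kN/m

K_a1 = tan²(45°−26.5°/2) = 0.3829; K_a2 = tan²(45°−29.4°/2) = 0.3415.
Layer 1: σ at base = K_a1 γ₁ h₁ = 20.16 kPa; P₁ = ½×20.16×2.7 = 27.22.
Layer 2: σ_v at top = γ₁h₁ = 52.65; σ_h top = K_a2×52.65 = 17.98; σ_h base = K_a2×(52.65+16.0×3.9) = 39.29.
P₂ = ½(17.98+39.29)×3.9 = 111.7. Total P_a = 27.22+111.7 = 138.9 kN/m.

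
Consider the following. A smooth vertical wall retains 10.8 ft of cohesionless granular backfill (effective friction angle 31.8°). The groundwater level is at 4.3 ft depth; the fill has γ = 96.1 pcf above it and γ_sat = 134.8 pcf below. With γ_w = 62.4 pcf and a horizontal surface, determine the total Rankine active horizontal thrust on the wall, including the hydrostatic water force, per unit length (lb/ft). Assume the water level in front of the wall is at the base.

2900 lb/ft

K_a = tan²(45° − φ/2) = 0.3098.
γ' = 134.8 − 62.4 = 72.40 pcf. Depth below WT = 6.5 ft.
σ'_h at WT = K_a γ d_w = 128.0 psf; at base = 128.0 + K_a γ' × 6.5 = 273.8 psf.
P₁ (0–4.3 ft) = ½×128.0×4.3 = 275.2. P₂ (4.3–10.8 ft) = ½(128.0+273.8)×6.5 = 1306.
P_w = ½ γ_w h₂² = 0.5×62.4×6.5² = 1318. Total = 275.2+1306+1318 = 2899 lb/ft.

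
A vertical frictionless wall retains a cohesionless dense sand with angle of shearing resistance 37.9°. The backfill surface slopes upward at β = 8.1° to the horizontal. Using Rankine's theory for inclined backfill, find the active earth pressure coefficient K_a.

0.244

K_a = cos β · (cos β − √(cos²β − cos²φ)) / (cos β + √(cos²β − cos²φ)).
cos β = 0.9900, cos φ = 0.7891, √(cos²β − cos²φ) = 0.5979.
K_a = 0.9900 × (0.9900 − 0.5979)/(0.9900 + 0.5979) = 0.2445.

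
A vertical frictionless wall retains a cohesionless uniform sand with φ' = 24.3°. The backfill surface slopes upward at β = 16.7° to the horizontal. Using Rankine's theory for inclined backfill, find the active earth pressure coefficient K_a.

0.507

K_a = cos β · (cos β − √(cos²β − cos²φ)) / (cos β + √(cos²β − cos²φ)).
cos β = 0.9578, cos φ = 0.9114, √(cos²β − cos²φ) = 0.2946.
K_a = 0.9578 × (0.9578 − 0.2946)/(0.9578 + 0.2946) = 0.5073.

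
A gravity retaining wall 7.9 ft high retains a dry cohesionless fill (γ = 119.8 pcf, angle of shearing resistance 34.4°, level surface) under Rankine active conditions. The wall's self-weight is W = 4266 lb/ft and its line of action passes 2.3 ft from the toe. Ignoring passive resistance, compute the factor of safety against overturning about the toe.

K_a = tan²(45° − 34.4°/2) = 0.2780.
P_a = ½K_aγH² = 0.5×0.2780×119.8×7.9² = 1039 lb/ft, acting at H/3 = 2.633 ft above the base.
Overturning moment M_o = P_a × H/3 = 1039 × 2.633 = 2737.
Resisting moment M_r = W × 2.3 = 4266 × 2.3 = 9812.
FS_overturning = M_r/M_o = 9812/2737 = 3.585.

3.59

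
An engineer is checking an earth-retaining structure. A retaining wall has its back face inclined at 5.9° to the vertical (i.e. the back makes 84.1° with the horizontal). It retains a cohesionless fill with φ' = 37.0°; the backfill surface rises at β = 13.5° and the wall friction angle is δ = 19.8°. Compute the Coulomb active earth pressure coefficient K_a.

K_a = sin²(α+φ) / [sin²α · sin(α−δ) · (1 + √{sin(φ+δ)sin(φ−β) / (sin(α−δ)sin(α+β))})²].
With α = 84.1°, φ = 37.0°, δ = 19.8°, β = 13.5°: K_a = 0.3168.

0.317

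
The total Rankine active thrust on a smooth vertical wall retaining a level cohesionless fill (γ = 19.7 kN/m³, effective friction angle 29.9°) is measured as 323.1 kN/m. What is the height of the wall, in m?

9.90 m

K_a = 0.3347. P_a = ½ K_a γ H² ⇒ H = √(2P_a/(K_a γ)).
H = √(2×323.1/(0.3347×19.7)) = 9.900 m.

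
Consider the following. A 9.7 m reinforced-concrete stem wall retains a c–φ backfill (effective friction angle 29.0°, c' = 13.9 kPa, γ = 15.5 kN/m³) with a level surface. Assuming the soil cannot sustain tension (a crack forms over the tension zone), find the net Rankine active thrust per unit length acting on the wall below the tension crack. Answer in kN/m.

K_a = 0.3470; √K_a = 0.5890.
Tension-crack depth z_c = 2c/(γ√K_a) = 2×13.9/(15.5×0.5890) = 3.045 m.
σ_a at base = K_a γ H − 2c√K_a = 0.3470×15.5×9.7 − 2×13.9×0.5890 = 35.79 kPa.
P_a = ½ × 35.79 × (H − z_c) = 0.5×35.79×6.655 = 119.1 kN/m.

119 kN/m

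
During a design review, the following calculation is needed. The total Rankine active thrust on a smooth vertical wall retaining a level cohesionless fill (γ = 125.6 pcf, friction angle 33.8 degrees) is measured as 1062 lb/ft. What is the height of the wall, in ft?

K_a = 0.2851. P_a = ½ K_a γ H² ⇒ H = √(2P_a/(K_a γ)).
H = √(2×1062/(0.2851×125.6)) = 7.702 ft.

7.70 ft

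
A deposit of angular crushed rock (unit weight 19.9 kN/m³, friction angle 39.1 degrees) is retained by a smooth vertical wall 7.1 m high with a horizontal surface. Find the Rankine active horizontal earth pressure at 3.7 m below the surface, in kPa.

16.7 kPa

K_a = (1 − sin φ)/(1 + sin φ) = 0.2265.
σ_h = K_a γ z = 0.2265 × 19.9 × 3.7 = 16.68 kPa.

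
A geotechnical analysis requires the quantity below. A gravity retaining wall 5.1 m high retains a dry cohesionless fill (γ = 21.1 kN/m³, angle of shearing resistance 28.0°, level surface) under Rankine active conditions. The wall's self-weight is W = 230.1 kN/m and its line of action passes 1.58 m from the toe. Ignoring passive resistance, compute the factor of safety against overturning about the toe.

2.16

K_a = tan²(45° − 28.0°/2) = 0.3610.
P_a = ½K_aγH² = 0.5×0.3610×21.1×5.1² = 99.07 kN/m, acting at H/3 = 1.700 m above the base.
Overturning moment M_o = P_a × H/3 = 99.07 × 1.700 = 168.4.
Resisting moment M_r = W × 1.58 = 230.1 × 1.58 = 363.6.
FS_overturning = M_r/M_o = 363.6/168.4 = 2.159.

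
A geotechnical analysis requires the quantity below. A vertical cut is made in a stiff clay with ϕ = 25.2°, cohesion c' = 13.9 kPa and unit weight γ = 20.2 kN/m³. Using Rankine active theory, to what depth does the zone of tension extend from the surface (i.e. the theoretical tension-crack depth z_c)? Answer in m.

K_a = tan²(45° − 25.2°/2) = 0.4027; √K_a = 0.6346.
The active pressure is zero where K_a γ z = 2c√K_a, so z_c = 2c/(γ√K_a) = 2×13.9/(20.2×0.6346) = 2.169 m.

2.17 m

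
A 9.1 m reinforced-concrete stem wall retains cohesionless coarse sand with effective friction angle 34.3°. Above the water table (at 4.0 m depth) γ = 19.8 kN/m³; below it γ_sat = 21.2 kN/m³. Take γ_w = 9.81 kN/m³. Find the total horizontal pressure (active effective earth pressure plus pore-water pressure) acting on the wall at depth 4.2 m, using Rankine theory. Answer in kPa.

K_a = (1 − sin φ)/(1 + sin φ) = 0.2792.
γ' = 21.2 − 9.81 = 11.39 kN/m³.
Effective vertical stress at 4.2 m: σ'_v = 19.8×4.0 + 11.39×0.200 = 81.48 kPa.
σ'_h = K_a σ'_v = 0.2792 × 81.48 = 22.75 kPa; u = γ_w × 0.200 = 1.962 kPa.
Total σ_h = 22.75 + 1.962 = 24.71 kPa.

24.7 kPa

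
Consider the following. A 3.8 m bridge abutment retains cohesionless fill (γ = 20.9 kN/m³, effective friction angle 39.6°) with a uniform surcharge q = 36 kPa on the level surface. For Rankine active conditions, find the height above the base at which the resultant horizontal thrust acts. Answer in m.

1.57 m

K_a = 0.2214.
Triangular part P₁ = ½K_aγH² = 33.41 at H/3 = 1.267 m; rectangular part P₂ = K_a q H = 30.29 at H/2 = 1.900 m.
ȳ = (P₁·1.267 + P₂·1.900)/(P₁+P₂) = 1.568 m.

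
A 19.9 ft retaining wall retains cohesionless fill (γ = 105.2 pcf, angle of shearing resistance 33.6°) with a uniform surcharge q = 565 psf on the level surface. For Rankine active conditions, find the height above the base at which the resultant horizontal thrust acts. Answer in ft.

K_a = 0.2875.
Triangular part P₁ = ½K_aγH² = 5989 at H/3 = 6.633 ft; rectangular part P₂ = K_a q H = 3233 at H/2 = 9.950 ft.
ȳ = (P₁·6.633 + P₂·9.950)/(P₁+P₂) = 7.796 ft.

7.80 ft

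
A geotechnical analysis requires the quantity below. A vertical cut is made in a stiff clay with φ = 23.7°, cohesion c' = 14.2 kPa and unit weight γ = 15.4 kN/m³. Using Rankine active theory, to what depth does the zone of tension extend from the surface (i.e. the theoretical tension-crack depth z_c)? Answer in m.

K_a = tan²(45° − 23.7°/2) = 0.4266; √K_a = 0.6531.
The active pressure is zero where K_a γ z = 2c√K_a, so z_c = 2c/(γ√K_a) = 2×14.2/(15.4×0.6531) = 2.824 m.

2.82 m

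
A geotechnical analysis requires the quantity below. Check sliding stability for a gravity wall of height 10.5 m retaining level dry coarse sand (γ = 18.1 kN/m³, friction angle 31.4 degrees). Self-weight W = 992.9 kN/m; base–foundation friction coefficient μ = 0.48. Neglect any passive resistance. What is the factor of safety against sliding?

K_a = tan²(45° − 31.4°/2) = 0.3149.
P_a = ½K_aγH² = 0.5×0.3149×18.1×10.5² = 314.2 kN/m, acting at H/3 = 3.500 m above the base.
FS_sliding = μW / P_a = 0.48×992.9 / 314.2 = 1.517.

1.52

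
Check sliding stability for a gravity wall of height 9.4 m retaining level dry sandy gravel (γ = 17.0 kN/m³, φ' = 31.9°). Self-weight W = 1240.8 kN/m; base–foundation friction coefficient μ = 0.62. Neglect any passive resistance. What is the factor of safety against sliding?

K_a = tan²(45° − 31.9°/2) = 0.3085.
P_a = ½K_aγH² = 0.5×0.3085×17.0×9.4² = 231.7 kN/m, acting at H/3 = 3.133 m above the base.
FS_sliding = μW / P_a = 0.62×1240.8 / 231.7 = 3.320.

3.32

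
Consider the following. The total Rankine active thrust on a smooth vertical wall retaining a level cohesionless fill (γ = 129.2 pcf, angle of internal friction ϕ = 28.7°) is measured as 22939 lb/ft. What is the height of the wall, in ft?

K_a = 0.3511. P_a = ½ K_a γ H² ⇒ H = √(2P_a/(K_a γ)).
H = √(2×22939/(0.3511×129.2)) = 31.80 ft.

31.8 ft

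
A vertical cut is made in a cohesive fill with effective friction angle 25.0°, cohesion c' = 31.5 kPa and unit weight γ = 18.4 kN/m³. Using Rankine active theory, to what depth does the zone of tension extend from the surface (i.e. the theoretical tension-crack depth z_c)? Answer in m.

K_a = tan²(45° − 25.0°/2) = 0.4059; √K_a = 0.6371.
The active pressure is zero where K_a γ z = 2c√K_a, so z_c = 2c/(γ√K_a) = 2×31.5/(18.4×0.6371) = 5.374 m.

5.37 m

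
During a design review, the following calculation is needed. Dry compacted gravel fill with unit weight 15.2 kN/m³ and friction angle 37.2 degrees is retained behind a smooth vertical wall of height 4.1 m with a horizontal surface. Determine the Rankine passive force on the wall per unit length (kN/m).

518 kN/m

K_p = tan²(45° + φ/2) = 4.058.
P_p = ½ K_p γ H² = 0.5 × 4.058 × 15.2 × 4.1² = 518.5 kN/m.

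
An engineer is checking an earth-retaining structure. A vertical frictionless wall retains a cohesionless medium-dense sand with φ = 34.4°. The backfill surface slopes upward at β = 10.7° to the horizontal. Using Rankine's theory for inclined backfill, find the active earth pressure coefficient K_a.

0.291

K_a = cos β · (cos β − √(cos²β − cos²φ)) / (cos β + √(cos²β − cos²φ)).
cos β = 0.9826, cos φ = 0.8251, √(cos²β − cos²φ) = 0.5336.
K_a = 0.9826 × (0.9826 − 0.5336)/(0.9826 + 0.5336) = 0.2910.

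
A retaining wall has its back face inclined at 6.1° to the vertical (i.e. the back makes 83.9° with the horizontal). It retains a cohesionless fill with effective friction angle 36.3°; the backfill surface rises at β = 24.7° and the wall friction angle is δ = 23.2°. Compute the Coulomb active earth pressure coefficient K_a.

K_a = sin²(α+φ) / [sin²α · sin(α−δ) · (1 + √{sin(φ+δ)sin(φ−β) / (sin(α−δ)sin(α+β))})²].
With α = 83.9°, φ = 36.3°, δ = 23.2°, β = 24.7°: K_a = 0.4076.

0.408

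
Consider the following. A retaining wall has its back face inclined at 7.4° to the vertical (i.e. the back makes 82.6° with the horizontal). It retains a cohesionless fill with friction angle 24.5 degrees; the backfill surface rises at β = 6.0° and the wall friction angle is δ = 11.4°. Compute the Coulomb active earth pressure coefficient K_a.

K_a = sin²(α+φ) / [sin²α · sin(α−δ) · (1 + √{sin(φ+δ)sin(φ−β) / (sin(α−δ)sin(α+β))})²].
With α = 82.6°, φ = 24.5°, δ = 11.4°, β = 6.0°: K_a = 0.4710.

0.471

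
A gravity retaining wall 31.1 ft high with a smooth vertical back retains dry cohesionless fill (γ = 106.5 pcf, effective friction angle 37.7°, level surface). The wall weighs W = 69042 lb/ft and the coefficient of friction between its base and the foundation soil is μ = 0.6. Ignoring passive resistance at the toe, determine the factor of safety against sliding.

K_a = tan²(45° − 37.7°/2) = 0.2411.
P_a = ½K_aγH² = 0.5×0.2411×106.5×31.1² = 12420 lb/ft, acting at H/3 = 10.37 ft above the base.
FS_sliding = μW / P_a = 0.6×69042 / 12420 = 3.337.

3.34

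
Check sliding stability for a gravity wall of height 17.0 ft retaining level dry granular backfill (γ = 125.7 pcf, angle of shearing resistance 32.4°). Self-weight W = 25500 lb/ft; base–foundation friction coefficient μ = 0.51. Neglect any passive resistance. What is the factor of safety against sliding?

2.37

K_a = tan²(45° − 32.4°/2) = 0.3022.
P_a = ½K_aγH² = 0.5×0.3022×125.7×17.0² = 5490 lb/ft, acting at H/3 = 5.667 ft above the base.
FS_sliding = μW / P_a = 0.51×25500 / 5490 = 2.369.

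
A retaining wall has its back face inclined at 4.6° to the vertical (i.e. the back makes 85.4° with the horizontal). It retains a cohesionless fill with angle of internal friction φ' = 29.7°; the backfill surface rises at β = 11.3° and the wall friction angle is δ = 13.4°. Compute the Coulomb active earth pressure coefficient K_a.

0.397

K_a = sin²(α+φ) / [sin²α · sin(α−δ) · (1 + √{sin(φ+δ)sin(φ−β) / (sin(α−δ)sin(α+β))})²].
With α = 85.4°, φ = 29.7°, δ = 13.4°, β = 11.3°: K_a = 0.3974.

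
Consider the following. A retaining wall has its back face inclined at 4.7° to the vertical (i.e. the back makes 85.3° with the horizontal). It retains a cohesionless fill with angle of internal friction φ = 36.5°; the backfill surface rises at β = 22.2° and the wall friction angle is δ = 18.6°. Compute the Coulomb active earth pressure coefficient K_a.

K_a = sin²(α+φ) / [sin²α · sin(α−δ) · (1 + √{sin(φ+δ)sin(φ−β) / (sin(α−δ)sin(α+β))})²].
With α = 85.3°, φ = 36.5°, δ = 18.6°, β = 22.2°: K_a = 0.3610.

0.361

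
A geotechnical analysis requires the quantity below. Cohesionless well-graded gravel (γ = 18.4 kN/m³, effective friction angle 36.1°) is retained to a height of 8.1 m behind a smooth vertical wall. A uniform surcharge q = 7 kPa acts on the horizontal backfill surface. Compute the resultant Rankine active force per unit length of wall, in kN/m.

K_a = tan²(45° − φ/2) = 0.2585.
Soil triangle: ½ K_a γ H² = 0.5×0.2585×18.4×8.1² = 156.0 kN/m.
Surcharge rectangle: K_a q H = 0.2585×7×8.1 = 14.66 kN/m.
Total = 156.0 + 14.66 = 170.7 kN/m.

171 kN/m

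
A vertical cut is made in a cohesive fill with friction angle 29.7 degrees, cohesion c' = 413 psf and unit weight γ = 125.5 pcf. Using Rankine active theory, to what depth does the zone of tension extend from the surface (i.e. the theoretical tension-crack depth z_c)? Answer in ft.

K_a = tan²(45° − 29.7°/2) = 0.3374; √K_a = 0.5808.
The active pressure is zero where K_a γ z = 2c√K_a, so z_c = 2c/(γ√K_a) = 2×413/(125.5×0.5808) = 11.33 ft.

11.3 ft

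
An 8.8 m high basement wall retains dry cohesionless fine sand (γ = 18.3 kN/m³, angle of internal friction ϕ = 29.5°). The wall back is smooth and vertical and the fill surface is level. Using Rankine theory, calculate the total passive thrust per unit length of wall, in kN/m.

K_p = tan²(45° + φ/2) = 2.940.
P_p = ½ K_p γ H² = 0.5 × 2.940 × 18.3 × 8.8² = 2083 kN/m.

2080 kN/m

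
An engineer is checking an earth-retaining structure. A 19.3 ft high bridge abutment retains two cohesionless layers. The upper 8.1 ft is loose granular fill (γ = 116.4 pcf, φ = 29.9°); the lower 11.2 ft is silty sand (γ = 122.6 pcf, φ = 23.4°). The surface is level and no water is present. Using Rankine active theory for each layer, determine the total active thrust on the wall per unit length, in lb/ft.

9150 lb/ft

K_a1 = tan²(45°−29.9°/2) = 0.3347; K_a2 = tan²(45°−23.4°/2) = 0.4315.
Layer 1: σ at base = K_a1 γ₁ h₁ = 315.5 psf; P₁ = ½×315.5×8.1 = 1278.
Layer 2: σ_v at top = γ₁h₁ = 942.8; σ_h top = K_a2×942.8 = 406.8; σ_h base = K_a2×(942.8+122.6×11.2) = 999.3.
P₂ = ½(406.8+999.3)×11.2 = 7874. Total P_a = 1278+7874 = 9152 lb/ft.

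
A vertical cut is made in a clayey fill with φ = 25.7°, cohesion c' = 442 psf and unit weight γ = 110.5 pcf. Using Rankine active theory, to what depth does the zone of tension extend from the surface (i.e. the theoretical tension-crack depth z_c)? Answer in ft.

12.7 ft

K_a = tan²(45° − 25.7°/2) = 0.3950; √K_a = 0.6285.
The active pressure is zero where K_a γ z = 2c√K_a, so z_c = 2c/(γ√K_a) = 2×442/(110.5×0.6285) = 12.73 ft.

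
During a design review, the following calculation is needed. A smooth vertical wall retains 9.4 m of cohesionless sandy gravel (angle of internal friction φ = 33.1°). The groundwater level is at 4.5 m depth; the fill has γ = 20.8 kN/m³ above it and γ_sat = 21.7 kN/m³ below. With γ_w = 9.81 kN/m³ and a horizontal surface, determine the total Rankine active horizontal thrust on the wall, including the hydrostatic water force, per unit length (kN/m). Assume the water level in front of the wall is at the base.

K_a = tan²(45° − φ/2) = 0.2936.
γ' = 21.7 − 9.81 = 11.89 kN/m³. Depth below WT = 4.9 m.
σ'_h at WT = K_a γ d_w = 27.48 kPa; at base = 27.48 + K_a γ' × 4.9 = 44.58 kPa.
P₁ (0–4.5 m) = ½×27.48×4.5 = 61.83. P₂ (4.5–9.4 m) = ½(27.48+44.58)×4.9 = 176.6.
P_w = ½ γ_w h₂² = 0.5×9.81×4.9² = 117.8. Total = 61.83+176.6+117.8 = 356.1 kN/m.

356 kN/m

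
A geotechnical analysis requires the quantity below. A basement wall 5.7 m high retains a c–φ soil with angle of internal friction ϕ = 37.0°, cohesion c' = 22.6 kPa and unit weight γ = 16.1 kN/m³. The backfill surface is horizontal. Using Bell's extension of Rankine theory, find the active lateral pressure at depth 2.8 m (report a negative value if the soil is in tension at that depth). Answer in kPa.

-11.3 kPa

K_a = (1 − sin φ)/(1 + sin φ) = 0.2486.
σ_a = K_a γ z − 2c√K_a = 0.2486×16.1×2.8 − 2×22.6×0.4986 = -11.33 kPa.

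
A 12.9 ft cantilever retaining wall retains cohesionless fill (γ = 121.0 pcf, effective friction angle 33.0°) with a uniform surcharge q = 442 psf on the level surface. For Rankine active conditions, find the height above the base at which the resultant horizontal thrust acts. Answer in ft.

5.08 ft

K_a = 0.2948.
Triangular part P₁ = ½K_aγH² = 2968 at H/3 = 4.300 ft; rectangular part P₂ = K_a q H = 1681 at H/2 = 6.450 ft.
ȳ = (P₁·4.300 + P₂·6.450)/(P₁+P₂) = 5.077 ft.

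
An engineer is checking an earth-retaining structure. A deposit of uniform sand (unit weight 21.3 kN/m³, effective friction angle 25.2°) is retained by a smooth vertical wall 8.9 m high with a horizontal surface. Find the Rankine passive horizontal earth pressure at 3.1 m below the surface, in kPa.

K_p = (1 + sin φ)/(1 − sin φ) = 2.483.
σ_h = K_p γ z = 2.483 × 21.3 × 3.1 = 164.0 kPa.

164 kPa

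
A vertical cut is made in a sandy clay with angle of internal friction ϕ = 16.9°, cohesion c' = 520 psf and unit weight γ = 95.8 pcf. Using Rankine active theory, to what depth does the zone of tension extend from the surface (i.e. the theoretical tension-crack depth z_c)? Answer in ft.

K_a = tan²(45° − 16.9°/2) = 0.5495; √K_a = 0.7413.
The active pressure is zero where K_a γ z = 2c√K_a, so z_c = 2c/(γ√K_a) = 2×520/(95.8×0.7413) = 14.64 ft.

14.6 ft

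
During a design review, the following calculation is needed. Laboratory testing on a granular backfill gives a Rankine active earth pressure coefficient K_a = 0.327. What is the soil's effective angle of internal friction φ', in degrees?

K_a = tan²(45° − φ/2) ⇒ 45° − φ/2 = arctan(√0.327) = 29.76°.
φ = 2(45° − 29.76°) = 30.47°.

30.5°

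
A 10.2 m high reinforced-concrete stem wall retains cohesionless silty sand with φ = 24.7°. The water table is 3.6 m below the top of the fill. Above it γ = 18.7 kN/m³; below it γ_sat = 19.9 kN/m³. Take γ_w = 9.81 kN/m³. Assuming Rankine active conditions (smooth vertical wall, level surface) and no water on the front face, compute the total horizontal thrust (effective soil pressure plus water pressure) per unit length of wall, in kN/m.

536 kN/m

K_a = tan²(45° − φ/2) = 0.4106.
γ' = 19.9 − 9.81 = 10.09 kN/m³. Depth below WT = 6.6 m.
σ'_h at WT = K_a γ d_w = 27.64 kPa; at base = 27.64 + K_a γ' × 6.6 = 54.98 kPa.
P₁ (0–3.6 m) = ½×27.64×3.6 = 49.75. P₂ (3.6–10.2 m) = ½(27.64+54.98)×6.6 = 272.6.
P_w = ½ γ_w h₂² = 0.5×9.81×6.6² = 213.7. Total = 49.75+272.6+213.7 = 536.1 kN/m.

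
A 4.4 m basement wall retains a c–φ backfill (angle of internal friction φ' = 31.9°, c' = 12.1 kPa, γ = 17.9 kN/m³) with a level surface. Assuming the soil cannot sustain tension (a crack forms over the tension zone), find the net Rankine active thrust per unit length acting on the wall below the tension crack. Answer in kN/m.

10.7 kN/m

K_a = 0.3085; √K_a = 0.5555.
Tension-crack depth z_c = 2c/(γ√K_a) = 2×12.1/(17.9×0.5555) = 2.434 m.
σ_a at base = K_a γ H − 2c√K_a = 0.3085×17.9×4.4 − 2×12.1×0.5555 = 10.86 kPa.
P_a = ½ × 10.86 × (H − z_c) = 0.5×10.86×1.966 = 10.67 kN/m.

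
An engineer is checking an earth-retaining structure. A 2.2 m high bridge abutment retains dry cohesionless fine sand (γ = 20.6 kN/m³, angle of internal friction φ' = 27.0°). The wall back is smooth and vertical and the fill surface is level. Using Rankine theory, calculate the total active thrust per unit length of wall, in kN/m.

18.7 kN/m

K_a = tan²(45° − φ/2) = 0.3755.
P_a = ½ K_a γ H² = 0.5 × 0.3755 × 20.6 × 2.2² = 18.72 kN/m.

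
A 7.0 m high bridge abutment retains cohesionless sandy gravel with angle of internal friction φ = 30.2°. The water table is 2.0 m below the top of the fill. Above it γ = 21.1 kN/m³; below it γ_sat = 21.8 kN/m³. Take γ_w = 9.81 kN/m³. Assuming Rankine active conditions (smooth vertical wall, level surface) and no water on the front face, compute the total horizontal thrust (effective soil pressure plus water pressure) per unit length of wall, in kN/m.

K_a = tan²(45° − φ/2) = 0.3307.
γ' = 21.8 − 9.81 = 11.99 kN/m³. Depth below WT = 5.0 m.
σ'_h at WT = K_a γ d_w = 13.95 kPa; at base = 13.95 + K_a γ' × 5.0 = 33.78 kPa.
P₁ (0–2.0 m) = ½×13.95×2.0 = 13.95. P₂ (2.0–7.0 m) = ½(13.95+33.78)×5.0 = 119.3.
P_w = ½ γ_w h₂² = 0.5×9.81×5.0² = 122.6. Total = 13.95+119.3+122.6 = 255.9 kN/m.

256 kN/m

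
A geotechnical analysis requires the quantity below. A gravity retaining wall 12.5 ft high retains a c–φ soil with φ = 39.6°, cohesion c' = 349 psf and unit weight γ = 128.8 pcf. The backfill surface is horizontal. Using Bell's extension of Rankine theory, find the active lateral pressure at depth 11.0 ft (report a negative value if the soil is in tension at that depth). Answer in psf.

-14.7 psf

K_a = (1 − sin φ)/(1 + sin φ) = 0.2214.
σ_a = K_a γ z − 2c√K_a = 0.2214×128.8×11.0 − 2×349×0.4706 = -14.73 psf.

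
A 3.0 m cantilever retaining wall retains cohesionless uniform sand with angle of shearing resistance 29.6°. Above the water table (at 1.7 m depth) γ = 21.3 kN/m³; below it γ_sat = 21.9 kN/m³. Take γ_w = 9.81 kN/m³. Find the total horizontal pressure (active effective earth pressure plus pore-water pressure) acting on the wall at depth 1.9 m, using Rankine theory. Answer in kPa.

15.0 kPa

K_a = (1 − sin φ)/(1 + sin φ) = 0.3387.
γ' = 21.9 − 9.81 = 12.09 kN/m³.
Effective vertical stress at 1.9 m: σ'_v = 21.3×1.7 + 12.09×0.200 = 38.63 kPa.
σ'_h = K_a σ'_v = 0.3387 × 38.63 = 13.08 kPa; u = γ_w × 0.200 = 1.962 kPa.
Total σ_h = 13.08 + 1.962 = 15.05 kPa.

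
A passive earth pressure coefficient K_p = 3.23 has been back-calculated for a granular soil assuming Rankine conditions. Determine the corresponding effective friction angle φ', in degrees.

31.8°

K_p = (1+sin φ)/(1−sin φ) ⇒ sin φ = (K_p − 1)/(K_p + 1) = 0.5272.
φ = arcsin(0.5272) = 31.82°.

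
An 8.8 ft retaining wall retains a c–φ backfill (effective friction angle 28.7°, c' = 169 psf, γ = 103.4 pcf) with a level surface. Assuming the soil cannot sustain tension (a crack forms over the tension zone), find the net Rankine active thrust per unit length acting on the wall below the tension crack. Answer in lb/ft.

K_a = 0.3511; √K_a = 0.5926.
Tension-crack depth z_c = 2c/(γ√K_a) = 2×169/(103.4×0.5926) = 5.516 ft.
σ_a at base = K_a γ H − 2c√K_a = 0.3511×103.4×8.8 − 2×169×0.5926 = 119.2 psf.
P_a = ½ × 119.2 × (H − z_c) = 0.5×119.2×3.284 = 195.7 lb/ft.

196 lb/ft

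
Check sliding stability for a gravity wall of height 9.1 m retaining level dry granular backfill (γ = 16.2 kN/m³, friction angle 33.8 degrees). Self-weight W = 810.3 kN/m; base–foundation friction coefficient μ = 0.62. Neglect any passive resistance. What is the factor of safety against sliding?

2.63

K_a = tan²(45° − 33.8°/2) = 0.2851.
P_a = ½K_aγH² = 0.5×0.2851×16.2×9.1² = 191.2 kN/m, acting at H/3 = 3.033 m above the base.
FS_sliding = μW / P_a = 0.62×810.3 / 191.2 = 2.627.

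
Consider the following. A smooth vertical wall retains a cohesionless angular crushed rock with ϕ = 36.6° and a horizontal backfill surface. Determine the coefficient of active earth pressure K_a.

K_a = tan²(45° − φ/2) = tan²(26.70°) = 0.2530.

0.253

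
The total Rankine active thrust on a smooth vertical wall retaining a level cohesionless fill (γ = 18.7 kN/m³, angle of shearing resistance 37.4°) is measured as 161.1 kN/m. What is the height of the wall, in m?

8.40 m

K_a = 0.2443. P_a = ½ K_a γ H² ⇒ H = √(2P_a/(K_a γ)).
H = √(2×161.1/(0.2443×18.7)) = 8.399 m.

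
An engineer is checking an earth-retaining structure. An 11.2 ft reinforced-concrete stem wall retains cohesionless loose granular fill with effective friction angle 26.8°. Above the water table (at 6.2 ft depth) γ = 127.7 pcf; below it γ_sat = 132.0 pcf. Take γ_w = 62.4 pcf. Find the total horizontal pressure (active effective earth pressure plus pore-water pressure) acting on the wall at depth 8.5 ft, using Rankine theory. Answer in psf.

K_a = (1 − sin φ)/(1 + sin φ) = 0.3785.
γ' = 132.0 − 62.4 = 69.60 pcf.
Effective vertical stress at 8.5 ft: σ'_v = 127.7×6.2 + 69.60×2.30 = 951.8 psf.
σ'_h = K_a σ'_v = 0.3785 × 951.8 = 360.2 psf; u = γ_w × 2.30 = 143.5 psf.
Total σ_h = 360.2 + 143.5 = 503.8 psf.

504 psf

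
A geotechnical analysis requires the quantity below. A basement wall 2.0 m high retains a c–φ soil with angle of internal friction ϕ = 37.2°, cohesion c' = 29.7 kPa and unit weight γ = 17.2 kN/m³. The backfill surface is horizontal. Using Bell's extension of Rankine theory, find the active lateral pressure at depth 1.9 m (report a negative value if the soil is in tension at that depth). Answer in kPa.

-21.4 kPa

K_a = (1 − sin φ)/(1 + sin φ) = 0.2464.
σ_a = K_a γ z − 2c√K_a = 0.2464×17.2×1.9 − 2×29.7×0.4964 = -21.43 kPa.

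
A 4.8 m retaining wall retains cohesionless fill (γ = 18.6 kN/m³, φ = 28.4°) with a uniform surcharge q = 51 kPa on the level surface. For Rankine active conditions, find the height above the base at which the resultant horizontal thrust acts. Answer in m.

2.03 m

K_a = 0.3554.
Triangular part P₁ = ½K_aγH² = 76.14 at H/3 = 1.600 m; rectangular part P₂ = K_a q H = 86.99 at H/2 = 2.400 m.
ȳ = (P₁·1.600 + P₂·2.400)/(P₁+P₂) = 2.027 m.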